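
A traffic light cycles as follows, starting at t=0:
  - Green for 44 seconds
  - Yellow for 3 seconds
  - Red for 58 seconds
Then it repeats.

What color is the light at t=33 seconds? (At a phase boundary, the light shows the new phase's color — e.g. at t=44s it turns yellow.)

Answer: green

Derivation:
Cycle length = 44 + 3 + 58 = 105s
t = 33, phase_t = 33 mod 105 = 33
33 < 44 (green end) → GREEN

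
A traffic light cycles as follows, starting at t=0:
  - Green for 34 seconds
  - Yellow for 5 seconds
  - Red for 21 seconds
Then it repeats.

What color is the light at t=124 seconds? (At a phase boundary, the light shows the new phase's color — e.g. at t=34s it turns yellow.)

Answer: green

Derivation:
Cycle length = 34 + 5 + 21 = 60s
t = 124, phase_t = 124 mod 60 = 4
4 < 34 (green end) → GREEN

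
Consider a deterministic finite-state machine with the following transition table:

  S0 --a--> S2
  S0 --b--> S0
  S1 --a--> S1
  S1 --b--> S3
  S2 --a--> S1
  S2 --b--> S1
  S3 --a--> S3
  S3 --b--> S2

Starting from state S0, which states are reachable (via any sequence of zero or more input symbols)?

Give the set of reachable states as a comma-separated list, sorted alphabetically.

BFS from S0:
  visit S0: S0--a-->S2 (new), S0--b-->S0 (seen)
  visit S2: S2--a-->S1 (new), S2--b-->S1 (seen)
  visit S1: S1--a-->S1 (seen), S1--b-->S3 (new)
  visit S3: S3--a-->S3 (seen), S3--b-->S2 (seen)

Answer: S0, S1, S2, S3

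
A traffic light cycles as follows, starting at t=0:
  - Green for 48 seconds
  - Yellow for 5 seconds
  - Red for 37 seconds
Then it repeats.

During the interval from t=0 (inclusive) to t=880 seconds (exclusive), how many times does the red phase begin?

Cycle = 48+5+37 = 90s
red phase starts at t = k*90 + 53 for k=0,1,2,...
Need k*90+53 < 880 → k < 9.189
k ∈ {0, ..., 9} → 10 starts

Answer: 10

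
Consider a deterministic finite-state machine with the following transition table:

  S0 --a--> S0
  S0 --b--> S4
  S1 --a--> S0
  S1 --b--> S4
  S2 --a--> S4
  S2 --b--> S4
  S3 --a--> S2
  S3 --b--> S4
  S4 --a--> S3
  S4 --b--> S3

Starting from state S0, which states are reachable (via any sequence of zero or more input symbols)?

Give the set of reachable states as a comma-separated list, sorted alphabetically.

BFS from S0:
  visit S0: S0--a-->S0 (seen), S0--b-->S4 (new)
  visit S4: S4--a-->S3 (new), S4--b-->S3 (seen)
  visit S3: S3--a-->S2 (new), S3--b-->S4 (seen)
  visit S2: S2--a-->S4 (seen), S2--b-->S4 (seen)

Answer: S0, S2, S3, S4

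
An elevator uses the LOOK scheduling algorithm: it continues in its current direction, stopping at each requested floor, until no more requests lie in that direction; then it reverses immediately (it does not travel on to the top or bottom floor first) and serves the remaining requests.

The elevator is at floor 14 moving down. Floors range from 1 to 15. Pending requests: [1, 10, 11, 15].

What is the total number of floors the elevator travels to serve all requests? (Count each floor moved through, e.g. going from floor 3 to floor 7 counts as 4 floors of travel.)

Start at floor 14 moving down, LOOK stop order: [11, 10, 1, 15]
  14 → 11: |11-14| = 3, total = 3
  11 → 10: |10-11| = 1, total = 4
  10 → 1: |1-10| = 9, total = 13
  1 → 15: |15-1| = 14, total = 27

Answer: 27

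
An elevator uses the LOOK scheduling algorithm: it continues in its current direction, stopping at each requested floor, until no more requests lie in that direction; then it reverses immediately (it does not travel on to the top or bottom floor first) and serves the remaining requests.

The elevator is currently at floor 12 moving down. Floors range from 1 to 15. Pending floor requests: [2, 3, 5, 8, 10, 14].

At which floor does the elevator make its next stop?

Current floor: 12, direction: down
Requests above: [14]
Requests below: [2, 3, 5, 8, 10]
Moving down and requests lie below → nearest below is max([2, 3, 5, 8, 10]) = 10

Answer: 10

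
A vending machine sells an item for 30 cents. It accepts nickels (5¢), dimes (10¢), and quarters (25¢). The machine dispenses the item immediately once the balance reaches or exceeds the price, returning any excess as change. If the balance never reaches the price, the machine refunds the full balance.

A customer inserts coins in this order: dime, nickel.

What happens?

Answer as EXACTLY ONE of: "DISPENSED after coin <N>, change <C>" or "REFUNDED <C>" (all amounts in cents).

Price: 30¢
Coin 1 (dime, 10¢): balance = 10¢
Coin 2 (nickel, 5¢): balance = 15¢
All coins inserted, balance 15¢ < price 30¢ → REFUND 15¢

Answer: REFUNDED 15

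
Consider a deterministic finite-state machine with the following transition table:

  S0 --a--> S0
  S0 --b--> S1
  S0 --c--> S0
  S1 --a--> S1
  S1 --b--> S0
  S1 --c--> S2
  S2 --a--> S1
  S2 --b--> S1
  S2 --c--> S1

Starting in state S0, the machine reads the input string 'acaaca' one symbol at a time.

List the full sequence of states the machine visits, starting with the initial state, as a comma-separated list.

Start: S0
  read 'a': S0 --a--> S0
  read 'c': S0 --c--> S0
  read 'a': S0 --a--> S0
  read 'a': S0 --a--> S0
  read 'c': S0 --c--> S0
  read 'a': S0 --a--> S0

Answer: S0, S0, S0, S0, S0, S0, S0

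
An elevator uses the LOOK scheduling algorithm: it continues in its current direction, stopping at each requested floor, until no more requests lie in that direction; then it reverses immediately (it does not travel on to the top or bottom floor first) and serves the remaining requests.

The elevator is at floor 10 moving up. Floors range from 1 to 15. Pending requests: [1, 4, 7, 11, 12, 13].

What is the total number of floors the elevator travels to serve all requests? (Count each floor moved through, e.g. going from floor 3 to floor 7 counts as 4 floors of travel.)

Start at floor 10 moving up, LOOK stop order: [11, 12, 13, 7, 4, 1]
  10 → 11: |11-10| = 1, total = 1
  11 → 12: |12-11| = 1, total = 2
  12 → 13: |13-12| = 1, total = 3
  13 → 7: |7-13| = 6, total = 9
  7 → 4: |4-7| = 3, total = 12
  4 → 1: |1-4| = 3, total = 15

Answer: 15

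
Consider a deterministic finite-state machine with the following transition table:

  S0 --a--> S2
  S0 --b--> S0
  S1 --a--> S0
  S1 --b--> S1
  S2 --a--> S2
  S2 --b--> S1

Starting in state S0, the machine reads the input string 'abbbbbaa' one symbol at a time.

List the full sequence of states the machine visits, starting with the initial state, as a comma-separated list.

Answer: S0, S2, S1, S1, S1, S1, S1, S0, S2

Derivation:
Start: S0
  read 'a': S0 --a--> S2
  read 'b': S2 --b--> S1
  read 'b': S1 --b--> S1
  read 'b': S1 --b--> S1
  read 'b': S1 --b--> S1
  read 'b': S1 --b--> S1
  read 'a': S1 --a--> S0
  read 'a': S0 --a--> S2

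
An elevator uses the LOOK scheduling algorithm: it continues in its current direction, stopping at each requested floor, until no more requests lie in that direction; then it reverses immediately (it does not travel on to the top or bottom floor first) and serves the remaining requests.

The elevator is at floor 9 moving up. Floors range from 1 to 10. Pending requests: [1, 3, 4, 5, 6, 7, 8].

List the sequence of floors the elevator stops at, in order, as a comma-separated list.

Answer: 8, 7, 6, 5, 4, 3, 1

Derivation:
Current: 9, moving UP
Serve above first (ascending): []
Then reverse, serve below (descending): [8, 7, 6, 5, 4, 3, 1]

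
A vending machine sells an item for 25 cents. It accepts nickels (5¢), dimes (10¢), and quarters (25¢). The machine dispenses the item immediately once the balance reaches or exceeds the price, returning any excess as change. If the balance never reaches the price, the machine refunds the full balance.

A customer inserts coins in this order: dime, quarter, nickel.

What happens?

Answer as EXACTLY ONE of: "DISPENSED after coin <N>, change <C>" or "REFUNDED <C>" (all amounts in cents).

Price: 25¢
Coin 1 (dime, 10¢): balance = 10¢
Coin 2 (quarter, 25¢): balance = 35¢
  → balance >= price → DISPENSE, change = 35 - 25 = 10¢

Answer: DISPENSED after coin 2, change 10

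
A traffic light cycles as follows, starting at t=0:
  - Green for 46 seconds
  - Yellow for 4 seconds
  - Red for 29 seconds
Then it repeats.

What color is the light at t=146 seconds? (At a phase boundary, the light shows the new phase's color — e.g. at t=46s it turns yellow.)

Cycle length = 46 + 4 + 29 = 79s
t = 146, phase_t = 146 mod 79 = 67
67 >= 50 → RED

Answer: red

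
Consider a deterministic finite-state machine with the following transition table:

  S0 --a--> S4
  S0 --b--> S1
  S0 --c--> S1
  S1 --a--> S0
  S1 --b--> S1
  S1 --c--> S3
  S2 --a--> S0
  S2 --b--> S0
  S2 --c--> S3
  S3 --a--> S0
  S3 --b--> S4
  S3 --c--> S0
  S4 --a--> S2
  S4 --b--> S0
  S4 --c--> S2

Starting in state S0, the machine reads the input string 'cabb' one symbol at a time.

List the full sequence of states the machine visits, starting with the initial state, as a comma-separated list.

Start: S0
  read 'c': S0 --c--> S1
  read 'a': S1 --a--> S0
  read 'b': S0 --b--> S1
  read 'b': S1 --b--> S1

Answer: S0, S1, S0, S1, S1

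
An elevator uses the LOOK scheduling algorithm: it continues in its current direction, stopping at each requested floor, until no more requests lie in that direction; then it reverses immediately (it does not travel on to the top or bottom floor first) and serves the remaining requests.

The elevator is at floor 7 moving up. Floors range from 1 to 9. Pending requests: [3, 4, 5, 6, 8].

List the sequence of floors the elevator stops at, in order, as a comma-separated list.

Answer: 8, 6, 5, 4, 3

Derivation:
Current: 7, moving UP
Serve above first (ascending): [8]
Then reverse, serve below (descending): [6, 5, 4, 3]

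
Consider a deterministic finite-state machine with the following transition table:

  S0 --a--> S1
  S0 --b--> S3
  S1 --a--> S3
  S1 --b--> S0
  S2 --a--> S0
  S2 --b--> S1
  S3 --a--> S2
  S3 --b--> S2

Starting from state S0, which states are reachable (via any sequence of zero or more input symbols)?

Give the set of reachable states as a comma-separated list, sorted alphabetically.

Answer: S0, S1, S2, S3

Derivation:
BFS from S0:
  visit S0: S0--a-->S1 (new), S0--b-->S3 (new)
  visit S1: S1--a-->S3 (seen), S1--b-->S0 (seen)
  visit S3: S3--a-->S2 (new), S3--b-->S2 (seen)
  visit S2: S2--a-->S0 (seen), S2--b-->S1 (seen)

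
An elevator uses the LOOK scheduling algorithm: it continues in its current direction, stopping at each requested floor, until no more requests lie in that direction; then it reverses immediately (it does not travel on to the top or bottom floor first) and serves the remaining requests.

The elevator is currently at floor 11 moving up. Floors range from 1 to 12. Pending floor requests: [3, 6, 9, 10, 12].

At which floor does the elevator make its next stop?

Answer: 12

Derivation:
Current floor: 11, direction: up
Requests above: [12]
Requests below: [3, 6, 9, 10]
Moving up and requests lie above → nearest above is min([12]) = 12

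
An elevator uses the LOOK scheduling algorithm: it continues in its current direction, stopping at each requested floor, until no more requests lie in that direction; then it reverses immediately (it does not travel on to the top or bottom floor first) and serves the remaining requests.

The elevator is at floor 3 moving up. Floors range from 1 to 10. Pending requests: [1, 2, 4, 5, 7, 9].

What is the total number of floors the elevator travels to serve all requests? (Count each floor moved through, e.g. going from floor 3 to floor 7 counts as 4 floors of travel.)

Start at floor 3 moving up, LOOK stop order: [4, 5, 7, 9, 2, 1]
  3 → 4: |4-3| = 1, total = 1
  4 → 5: |5-4| = 1, total = 2
  5 → 7: |7-5| = 2, total = 4
  7 → 9: |9-7| = 2, total = 6
  9 → 2: |2-9| = 7, total = 13
  2 → 1: |1-2| = 1, total = 14

Answer: 14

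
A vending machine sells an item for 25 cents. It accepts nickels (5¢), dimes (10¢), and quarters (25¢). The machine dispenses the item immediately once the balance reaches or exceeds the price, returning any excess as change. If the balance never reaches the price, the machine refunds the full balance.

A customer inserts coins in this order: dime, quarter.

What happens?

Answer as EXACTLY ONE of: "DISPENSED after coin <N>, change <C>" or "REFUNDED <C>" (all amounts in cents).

Price: 25¢
Coin 1 (dime, 10¢): balance = 10¢
Coin 2 (quarter, 25¢): balance = 35¢
  → balance >= price → DISPENSE, change = 35 - 25 = 10¢

Answer: DISPENSED after coin 2, change 10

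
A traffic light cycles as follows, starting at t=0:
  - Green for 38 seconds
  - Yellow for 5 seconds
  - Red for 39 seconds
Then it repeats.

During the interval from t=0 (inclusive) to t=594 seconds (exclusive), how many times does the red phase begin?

Answer: 7

Derivation:
Cycle = 38+5+39 = 82s
red phase starts at t = k*82 + 43 for k=0,1,2,...
Need k*82+43 < 594 → k < 6.720
k ∈ {0, ..., 6} → 7 starts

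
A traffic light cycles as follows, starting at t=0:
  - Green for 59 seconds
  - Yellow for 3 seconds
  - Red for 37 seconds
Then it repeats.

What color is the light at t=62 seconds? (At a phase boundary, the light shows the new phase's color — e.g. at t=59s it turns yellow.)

Cycle length = 59 + 3 + 37 = 99s
t = 62, phase_t = 62 mod 99 = 62
62 >= 62 → RED

Answer: red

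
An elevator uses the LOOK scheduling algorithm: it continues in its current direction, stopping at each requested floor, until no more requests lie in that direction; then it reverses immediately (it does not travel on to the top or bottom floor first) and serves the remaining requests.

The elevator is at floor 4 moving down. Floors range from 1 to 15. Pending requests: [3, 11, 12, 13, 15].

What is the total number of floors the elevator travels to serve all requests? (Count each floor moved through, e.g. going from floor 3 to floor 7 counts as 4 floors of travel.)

Answer: 13

Derivation:
Start at floor 4 moving down, LOOK stop order: [3, 11, 12, 13, 15]
  4 → 3: |3-4| = 1, total = 1
  3 → 11: |11-3| = 8, total = 9
  11 → 12: |12-11| = 1, total = 10
  12 → 13: |13-12| = 1, total = 11
  13 → 15: |15-13| = 2, total = 13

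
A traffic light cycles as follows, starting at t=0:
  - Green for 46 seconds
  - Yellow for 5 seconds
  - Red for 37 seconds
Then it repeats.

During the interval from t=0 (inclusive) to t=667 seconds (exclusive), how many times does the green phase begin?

Answer: 8

Derivation:
Cycle = 46+5+37 = 88s
green phase starts at t = k*88 + 0 for k=0,1,2,...
Need k*88+0 < 667 → k < 7.580
k ∈ {0, ..., 7} → 8 starts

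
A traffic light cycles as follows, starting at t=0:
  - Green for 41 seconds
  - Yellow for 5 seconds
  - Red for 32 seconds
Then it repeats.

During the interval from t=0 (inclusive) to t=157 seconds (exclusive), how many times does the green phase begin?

Cycle = 41+5+32 = 78s
green phase starts at t = k*78 + 0 for k=0,1,2,...
Need k*78+0 < 157 → k < 2.013
k ∈ {0, ..., 2} → 3 starts

Answer: 3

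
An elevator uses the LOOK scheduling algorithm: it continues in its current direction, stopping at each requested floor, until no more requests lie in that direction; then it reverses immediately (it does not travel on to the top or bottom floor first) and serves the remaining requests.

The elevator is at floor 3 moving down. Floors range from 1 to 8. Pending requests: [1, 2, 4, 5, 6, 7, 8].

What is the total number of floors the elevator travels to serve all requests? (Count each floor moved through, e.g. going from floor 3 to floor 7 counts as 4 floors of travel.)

Start at floor 3 moving down, LOOK stop order: [2, 1, 4, 5, 6, 7, 8]
  3 → 2: |2-3| = 1, total = 1
  2 → 1: |1-2| = 1, total = 2
  1 → 4: |4-1| = 3, total = 5
  4 → 5: |5-4| = 1, total = 6
  5 → 6: |6-5| = 1, total = 7
  6 → 7: |7-6| = 1, total = 8
  7 → 8: |8-7| = 1, total = 9

Answer: 9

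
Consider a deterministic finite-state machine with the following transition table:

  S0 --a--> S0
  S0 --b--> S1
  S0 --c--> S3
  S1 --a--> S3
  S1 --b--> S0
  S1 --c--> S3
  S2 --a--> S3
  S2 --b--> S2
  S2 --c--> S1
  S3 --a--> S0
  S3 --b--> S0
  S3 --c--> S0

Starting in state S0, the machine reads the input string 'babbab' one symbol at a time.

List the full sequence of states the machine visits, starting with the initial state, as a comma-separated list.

Start: S0
  read 'b': S0 --b--> S1
  read 'a': S1 --a--> S3
  read 'b': S3 --b--> S0
  read 'b': S0 --b--> S1
  read 'a': S1 --a--> S3
  read 'b': S3 --b--> S0

Answer: S0, S1, S3, S0, S1, S3, S0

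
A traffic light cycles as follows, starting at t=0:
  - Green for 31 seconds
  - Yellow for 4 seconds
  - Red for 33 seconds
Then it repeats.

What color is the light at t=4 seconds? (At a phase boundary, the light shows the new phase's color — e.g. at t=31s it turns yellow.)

Answer: green

Derivation:
Cycle length = 31 + 4 + 33 = 68s
t = 4, phase_t = 4 mod 68 = 4
4 < 31 (green end) → GREEN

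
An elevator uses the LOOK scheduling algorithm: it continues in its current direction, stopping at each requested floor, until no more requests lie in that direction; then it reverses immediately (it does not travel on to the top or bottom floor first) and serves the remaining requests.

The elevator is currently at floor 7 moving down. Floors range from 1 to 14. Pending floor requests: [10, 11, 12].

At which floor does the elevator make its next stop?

Current floor: 7, direction: down
Requests above: [10, 11, 12]
Requests below: []
Moving down but no requests below → reverse; nearest above is min([10, 11, 12]) = 10

Answer: 10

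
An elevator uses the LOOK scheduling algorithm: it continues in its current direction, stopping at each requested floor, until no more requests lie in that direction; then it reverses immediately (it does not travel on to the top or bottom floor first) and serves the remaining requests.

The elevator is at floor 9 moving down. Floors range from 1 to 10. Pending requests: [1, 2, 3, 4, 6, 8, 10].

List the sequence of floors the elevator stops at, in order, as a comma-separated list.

Answer: 8, 6, 4, 3, 2, 1, 10

Derivation:
Current: 9, moving DOWN
Serve below first (descending): [8, 6, 4, 3, 2, 1]
Then reverse, serve above (ascending): [10]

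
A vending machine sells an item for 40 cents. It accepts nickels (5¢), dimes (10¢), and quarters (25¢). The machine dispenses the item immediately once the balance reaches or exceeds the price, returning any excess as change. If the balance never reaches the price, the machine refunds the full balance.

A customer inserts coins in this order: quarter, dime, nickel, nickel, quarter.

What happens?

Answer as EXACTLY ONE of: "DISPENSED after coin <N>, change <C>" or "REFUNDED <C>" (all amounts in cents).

Answer: DISPENSED after coin 3, change 0

Derivation:
Price: 40¢
Coin 1 (quarter, 25¢): balance = 25¢
Coin 2 (dime, 10¢): balance = 35¢
Coin 3 (nickel, 5¢): balance = 40¢
  → balance >= price → DISPENSE, change = 40 - 40 = 0¢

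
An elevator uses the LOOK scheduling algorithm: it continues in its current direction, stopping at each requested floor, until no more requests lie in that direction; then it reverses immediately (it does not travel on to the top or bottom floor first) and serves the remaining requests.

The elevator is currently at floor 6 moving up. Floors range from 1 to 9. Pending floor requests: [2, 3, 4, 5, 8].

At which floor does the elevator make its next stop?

Answer: 8

Derivation:
Current floor: 6, direction: up
Requests above: [8]
Requests below: [2, 3, 4, 5]
Moving up and requests lie above → nearest above is min([8]) = 8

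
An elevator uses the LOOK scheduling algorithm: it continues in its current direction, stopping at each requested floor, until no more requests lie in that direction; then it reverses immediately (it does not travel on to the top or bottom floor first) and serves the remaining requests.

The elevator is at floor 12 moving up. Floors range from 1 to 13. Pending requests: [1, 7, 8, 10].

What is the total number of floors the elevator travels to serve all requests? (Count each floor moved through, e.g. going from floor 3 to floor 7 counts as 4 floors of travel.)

Answer: 11

Derivation:
Start at floor 12 moving up, LOOK stop order: [10, 8, 7, 1]
  12 → 10: |10-12| = 2, total = 2
  10 → 8: |8-10| = 2, total = 4
  8 → 7: |7-8| = 1, total = 5
  7 → 1: |1-7| = 6, total = 11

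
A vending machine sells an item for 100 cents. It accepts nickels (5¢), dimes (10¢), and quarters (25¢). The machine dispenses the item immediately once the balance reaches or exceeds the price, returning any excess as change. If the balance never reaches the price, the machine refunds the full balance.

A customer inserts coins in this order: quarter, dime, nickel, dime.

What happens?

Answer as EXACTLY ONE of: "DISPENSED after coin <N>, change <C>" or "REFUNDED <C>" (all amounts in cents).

Price: 100¢
Coin 1 (quarter, 25¢): balance = 25¢
Coin 2 (dime, 10¢): balance = 35¢
Coin 3 (nickel, 5¢): balance = 40¢
Coin 4 (dime, 10¢): balance = 50¢
All coins inserted, balance 50¢ < price 100¢ → REFUND 50¢

Answer: REFUNDED 50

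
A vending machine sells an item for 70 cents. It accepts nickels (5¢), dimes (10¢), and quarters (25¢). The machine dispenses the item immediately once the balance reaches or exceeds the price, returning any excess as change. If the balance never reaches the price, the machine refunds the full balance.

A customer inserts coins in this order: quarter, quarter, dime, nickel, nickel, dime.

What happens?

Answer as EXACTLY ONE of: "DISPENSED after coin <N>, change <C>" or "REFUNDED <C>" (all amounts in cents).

Answer: DISPENSED after coin 5, change 0

Derivation:
Price: 70¢
Coin 1 (quarter, 25¢): balance = 25¢
Coin 2 (quarter, 25¢): balance = 50¢
Coin 3 (dime, 10¢): balance = 60¢
Coin 4 (nickel, 5¢): balance = 65¢
Coin 5 (nickel, 5¢): balance = 70¢
  → balance >= price → DISPENSE, change = 70 - 70 = 0¢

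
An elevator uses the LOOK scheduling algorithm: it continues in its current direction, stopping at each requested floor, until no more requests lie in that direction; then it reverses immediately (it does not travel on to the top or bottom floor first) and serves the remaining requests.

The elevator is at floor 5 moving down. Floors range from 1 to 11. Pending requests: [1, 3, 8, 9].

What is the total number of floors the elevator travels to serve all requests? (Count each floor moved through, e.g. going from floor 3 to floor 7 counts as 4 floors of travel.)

Start at floor 5 moving down, LOOK stop order: [3, 1, 8, 9]
  5 → 3: |3-5| = 2, total = 2
  3 → 1: |1-3| = 2, total = 4
  1 → 8: |8-1| = 7, total = 11
  8 → 9: |9-8| = 1, total = 12

Answer: 12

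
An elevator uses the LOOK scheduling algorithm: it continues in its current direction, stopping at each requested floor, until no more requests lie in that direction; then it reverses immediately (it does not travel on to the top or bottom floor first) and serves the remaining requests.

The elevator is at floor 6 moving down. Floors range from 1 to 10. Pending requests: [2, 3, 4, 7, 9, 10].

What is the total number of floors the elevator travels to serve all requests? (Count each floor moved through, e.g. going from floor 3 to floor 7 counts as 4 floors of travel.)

Start at floor 6 moving down, LOOK stop order: [4, 3, 2, 7, 9, 10]
  6 → 4: |4-6| = 2, total = 2
  4 → 3: |3-4| = 1, total = 3
  3 → 2: |2-3| = 1, total = 4
  2 → 7: |7-2| = 5, total = 9
  7 → 9: |9-7| = 2, total = 11
  9 → 10: |10-9| = 1, total = 12

Answer: 12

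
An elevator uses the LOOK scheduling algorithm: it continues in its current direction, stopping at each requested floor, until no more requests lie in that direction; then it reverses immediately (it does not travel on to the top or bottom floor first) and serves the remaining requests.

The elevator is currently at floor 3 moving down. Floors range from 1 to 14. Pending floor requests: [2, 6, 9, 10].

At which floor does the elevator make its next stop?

Answer: 2

Derivation:
Current floor: 3, direction: down
Requests above: [6, 9, 10]
Requests below: [2]
Moving down and requests lie below → nearest below is max([2]) = 2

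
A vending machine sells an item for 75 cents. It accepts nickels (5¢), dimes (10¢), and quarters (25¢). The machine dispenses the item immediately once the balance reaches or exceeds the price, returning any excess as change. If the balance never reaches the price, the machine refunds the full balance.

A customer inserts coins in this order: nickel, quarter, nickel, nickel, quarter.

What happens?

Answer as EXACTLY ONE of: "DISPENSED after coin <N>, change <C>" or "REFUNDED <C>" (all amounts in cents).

Price: 75¢
Coin 1 (nickel, 5¢): balance = 5¢
Coin 2 (quarter, 25¢): balance = 30¢
Coin 3 (nickel, 5¢): balance = 35¢
Coin 4 (nickel, 5¢): balance = 40¢
Coin 5 (quarter, 25¢): balance = 65¢
All coins inserted, balance 65¢ < price 75¢ → REFUND 65¢

Answer: REFUNDED 65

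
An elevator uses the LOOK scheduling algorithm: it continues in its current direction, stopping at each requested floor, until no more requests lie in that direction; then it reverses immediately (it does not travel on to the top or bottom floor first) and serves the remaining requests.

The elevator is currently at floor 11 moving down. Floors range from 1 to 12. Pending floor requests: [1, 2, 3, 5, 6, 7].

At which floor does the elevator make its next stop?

Answer: 7

Derivation:
Current floor: 11, direction: down
Requests above: []
Requests below: [1, 2, 3, 5, 6, 7]
Moving down and requests lie below → nearest below is max([1, 2, 3, 5, 6, 7]) = 7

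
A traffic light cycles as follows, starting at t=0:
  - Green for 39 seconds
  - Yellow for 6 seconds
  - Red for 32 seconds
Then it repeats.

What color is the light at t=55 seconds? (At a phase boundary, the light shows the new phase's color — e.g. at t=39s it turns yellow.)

Cycle length = 39 + 6 + 32 = 77s
t = 55, phase_t = 55 mod 77 = 55
55 >= 45 → RED

Answer: red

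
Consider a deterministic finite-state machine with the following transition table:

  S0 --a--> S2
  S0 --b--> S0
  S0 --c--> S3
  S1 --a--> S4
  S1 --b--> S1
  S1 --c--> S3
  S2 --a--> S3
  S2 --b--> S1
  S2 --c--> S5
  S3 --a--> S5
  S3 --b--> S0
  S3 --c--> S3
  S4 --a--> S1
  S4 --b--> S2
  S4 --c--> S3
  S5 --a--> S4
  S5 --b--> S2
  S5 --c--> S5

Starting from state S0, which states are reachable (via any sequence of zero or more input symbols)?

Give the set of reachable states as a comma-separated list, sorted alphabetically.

Answer: S0, S1, S2, S3, S4, S5

Derivation:
BFS from S0:
  visit S0: S0--a-->S2 (new), S0--b-->S0 (seen), S0--c-->S3 (new)
  visit S2: S2--a-->S3 (seen), S2--b-->S1 (new), S2--c-->S5 (new)
  visit S3: S3--a-->S5 (seen), S3--b-->S0 (seen), S3--c-->S3 (seen)
  visit S1: S1--a-->S4 (new), S1--b-->S1 (seen), S1--c-->S3 (seen)
  visit S5: S5--a-->S4 (seen), S5--b-->S2 (seen), S5--c-->S5 (seen)
  visit S4: S4--a-->S1 (seen), S4--b-->S2 (seen), S4--c-->S3 (seen)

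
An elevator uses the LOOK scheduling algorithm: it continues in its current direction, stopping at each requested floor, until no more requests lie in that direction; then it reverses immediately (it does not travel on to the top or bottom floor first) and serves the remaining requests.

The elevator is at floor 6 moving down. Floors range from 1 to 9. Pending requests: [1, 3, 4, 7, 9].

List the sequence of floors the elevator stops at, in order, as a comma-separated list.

Current: 6, moving DOWN
Serve below first (descending): [4, 3, 1]
Then reverse, serve above (ascending): [7, 9]

Answer: 4, 3, 1, 7, 9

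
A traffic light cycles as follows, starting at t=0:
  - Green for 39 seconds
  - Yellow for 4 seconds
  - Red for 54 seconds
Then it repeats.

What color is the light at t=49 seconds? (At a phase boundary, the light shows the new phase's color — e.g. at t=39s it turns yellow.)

Answer: red

Derivation:
Cycle length = 39 + 4 + 54 = 97s
t = 49, phase_t = 49 mod 97 = 49
49 >= 43 → RED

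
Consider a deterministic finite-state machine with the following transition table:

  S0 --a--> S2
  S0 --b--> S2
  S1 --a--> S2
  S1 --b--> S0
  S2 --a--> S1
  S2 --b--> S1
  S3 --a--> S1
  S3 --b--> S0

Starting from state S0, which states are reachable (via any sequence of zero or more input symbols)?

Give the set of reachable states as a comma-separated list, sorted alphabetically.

BFS from S0:
  visit S0: S0--a-->S2 (new), S0--b-->S2 (seen)
  visit S2: S2--a-->S1 (new), S2--b-->S1 (seen)
  visit S1: S1--a-->S2 (seen), S1--b-->S0 (seen)

Answer: S0, S1, S2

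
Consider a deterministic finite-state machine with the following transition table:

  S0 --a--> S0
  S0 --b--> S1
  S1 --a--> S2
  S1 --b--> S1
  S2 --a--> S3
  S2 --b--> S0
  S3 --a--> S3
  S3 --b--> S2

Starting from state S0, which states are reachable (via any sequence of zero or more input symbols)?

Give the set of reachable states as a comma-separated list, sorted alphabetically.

Answer: S0, S1, S2, S3

Derivation:
BFS from S0:
  visit S0: S0--a-->S0 (seen), S0--b-->S1 (new)
  visit S1: S1--a-->S2 (new), S1--b-->S1 (seen)
  visit S2: S2--a-->S3 (new), S2--b-->S0 (seen)
  visit S3: S3--a-->S3 (seen), S3--b-->S2 (seen)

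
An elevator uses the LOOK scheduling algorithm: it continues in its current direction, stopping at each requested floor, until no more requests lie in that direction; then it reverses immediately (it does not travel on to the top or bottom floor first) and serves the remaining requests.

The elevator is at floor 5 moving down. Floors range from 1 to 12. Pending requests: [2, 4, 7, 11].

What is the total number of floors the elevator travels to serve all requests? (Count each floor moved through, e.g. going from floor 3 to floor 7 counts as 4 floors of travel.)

Start at floor 5 moving down, LOOK stop order: [4, 2, 7, 11]
  5 → 4: |4-5| = 1, total = 1
  4 → 2: |2-4| = 2, total = 3
  2 → 7: |7-2| = 5, total = 8
  7 → 11: |11-7| = 4, total = 12

Answer: 12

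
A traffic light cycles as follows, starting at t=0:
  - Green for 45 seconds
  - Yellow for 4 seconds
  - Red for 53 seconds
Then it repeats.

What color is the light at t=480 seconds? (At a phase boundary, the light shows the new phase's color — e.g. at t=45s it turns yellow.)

Cycle length = 45 + 4 + 53 = 102s
t = 480, phase_t = 480 mod 102 = 72
72 >= 49 → RED

Answer: red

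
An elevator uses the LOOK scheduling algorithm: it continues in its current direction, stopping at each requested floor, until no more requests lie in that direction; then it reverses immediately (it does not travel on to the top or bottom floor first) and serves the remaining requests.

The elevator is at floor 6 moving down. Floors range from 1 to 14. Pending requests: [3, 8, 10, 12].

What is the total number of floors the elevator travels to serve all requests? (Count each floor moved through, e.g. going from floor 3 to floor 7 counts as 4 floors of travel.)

Start at floor 6 moving down, LOOK stop order: [3, 8, 10, 12]
  6 → 3: |3-6| = 3, total = 3
  3 → 8: |8-3| = 5, total = 8
  8 → 10: |10-8| = 2, total = 10
  10 → 12: |12-10| = 2, total = 12

Answer: 12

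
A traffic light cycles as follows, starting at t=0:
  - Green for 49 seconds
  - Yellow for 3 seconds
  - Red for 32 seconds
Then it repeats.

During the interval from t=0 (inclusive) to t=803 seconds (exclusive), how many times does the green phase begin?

Answer: 10

Derivation:
Cycle = 49+3+32 = 84s
green phase starts at t = k*84 + 0 for k=0,1,2,...
Need k*84+0 < 803 → k < 9.560
k ∈ {0, ..., 9} → 10 starts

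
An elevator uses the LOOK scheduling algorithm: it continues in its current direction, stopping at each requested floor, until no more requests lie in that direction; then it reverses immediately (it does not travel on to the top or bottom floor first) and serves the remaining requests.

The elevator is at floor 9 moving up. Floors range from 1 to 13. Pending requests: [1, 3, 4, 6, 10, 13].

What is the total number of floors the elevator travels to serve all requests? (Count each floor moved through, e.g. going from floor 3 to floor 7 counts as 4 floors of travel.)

Answer: 16

Derivation:
Start at floor 9 moving up, LOOK stop order: [10, 13, 6, 4, 3, 1]
  9 → 10: |10-9| = 1, total = 1
  10 → 13: |13-10| = 3, total = 4
  13 → 6: |6-13| = 7, total = 11
  6 → 4: |4-6| = 2, total = 13
  4 → 3: |3-4| = 1, total = 14
  3 → 1: |1-3| = 2, total = 16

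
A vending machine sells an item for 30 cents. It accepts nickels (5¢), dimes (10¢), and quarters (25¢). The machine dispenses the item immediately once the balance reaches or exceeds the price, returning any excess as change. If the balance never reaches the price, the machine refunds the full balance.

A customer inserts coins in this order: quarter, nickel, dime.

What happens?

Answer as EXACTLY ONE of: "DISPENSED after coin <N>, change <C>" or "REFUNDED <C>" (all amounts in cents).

Price: 30¢
Coin 1 (quarter, 25¢): balance = 25¢
Coin 2 (nickel, 5¢): balance = 30¢
  → balance >= price → DISPENSE, change = 30 - 30 = 0¢

Answer: DISPENSED after coin 2, change 0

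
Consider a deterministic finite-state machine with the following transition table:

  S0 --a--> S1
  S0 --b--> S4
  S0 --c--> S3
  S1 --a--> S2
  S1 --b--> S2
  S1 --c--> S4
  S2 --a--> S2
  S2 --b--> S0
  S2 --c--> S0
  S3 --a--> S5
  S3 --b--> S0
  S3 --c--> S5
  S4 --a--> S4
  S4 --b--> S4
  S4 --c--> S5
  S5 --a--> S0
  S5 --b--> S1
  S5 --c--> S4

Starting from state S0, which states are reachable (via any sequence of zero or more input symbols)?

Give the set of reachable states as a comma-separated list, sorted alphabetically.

Answer: S0, S1, S2, S3, S4, S5

Derivation:
BFS from S0:
  visit S0: S0--a-->S1 (new), S0--b-->S4 (new), S0--c-->S3 (new)
  visit S1: S1--a-->S2 (new), S1--b-->S2 (seen), S1--c-->S4 (seen)
  visit S4: S4--a-->S4 (seen), S4--b-->S4 (seen), S4--c-->S5 (new)
  visit S3: S3--a-->S5 (seen), S3--b-->S0 (seen), S3--c-->S5 (seen)
  visit S2: S2--a-->S2 (seen), S2--b-->S0 (seen), S2--c-->S0 (seen)
  visit S5: S5--a-->S0 (seen), S5--b-->S1 (seen), S5--c-->S4 (seen)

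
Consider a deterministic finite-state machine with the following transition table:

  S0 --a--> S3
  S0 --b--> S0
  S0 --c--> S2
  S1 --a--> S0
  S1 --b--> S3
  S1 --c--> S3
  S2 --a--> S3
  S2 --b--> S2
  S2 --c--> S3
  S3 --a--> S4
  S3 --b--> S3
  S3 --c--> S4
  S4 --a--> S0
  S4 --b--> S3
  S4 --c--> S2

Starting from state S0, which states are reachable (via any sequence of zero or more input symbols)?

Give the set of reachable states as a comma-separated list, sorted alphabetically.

Answer: S0, S2, S3, S4

Derivation:
BFS from S0:
  visit S0: S0--a-->S3 (new), S0--b-->S0 (seen), S0--c-->S2 (new)
  visit S3: S3--a-->S4 (new), S3--b-->S3 (seen), S3--c-->S4 (seen)
  visit S2: S2--a-->S3 (seen), S2--b-->S2 (seen), S2--c-->S3 (seen)
  visit S4: S4--a-->S0 (seen), S4--b-->S3 (seen), S4--c-->S2 (seen)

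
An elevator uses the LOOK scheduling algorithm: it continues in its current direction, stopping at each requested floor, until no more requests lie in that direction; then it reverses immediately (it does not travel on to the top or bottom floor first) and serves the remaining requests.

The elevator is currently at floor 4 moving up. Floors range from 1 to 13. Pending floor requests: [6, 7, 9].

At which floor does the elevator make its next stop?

Answer: 6

Derivation:
Current floor: 4, direction: up
Requests above: [6, 7, 9]
Requests below: []
Moving up and requests lie above → nearest above is min([6, 7, 9]) = 6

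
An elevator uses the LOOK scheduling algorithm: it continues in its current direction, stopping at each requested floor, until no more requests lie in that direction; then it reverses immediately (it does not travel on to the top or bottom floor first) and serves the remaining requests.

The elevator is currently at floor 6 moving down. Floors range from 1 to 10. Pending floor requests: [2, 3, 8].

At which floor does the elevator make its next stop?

Answer: 3

Derivation:
Current floor: 6, direction: down
Requests above: [8]
Requests below: [2, 3]
Moving down and requests lie below → nearest below is max([2, 3]) = 3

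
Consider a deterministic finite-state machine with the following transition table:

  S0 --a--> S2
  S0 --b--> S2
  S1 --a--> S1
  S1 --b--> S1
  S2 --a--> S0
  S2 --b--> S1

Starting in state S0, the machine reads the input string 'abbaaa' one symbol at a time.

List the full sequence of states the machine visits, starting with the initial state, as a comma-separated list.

Start: S0
  read 'a': S0 --a--> S2
  read 'b': S2 --b--> S1
  read 'b': S1 --b--> S1
  read 'a': S1 --a--> S1
  read 'a': S1 --a--> S1
  read 'a': S1 --a--> S1

Answer: S0, S2, S1, S1, S1, S1, S1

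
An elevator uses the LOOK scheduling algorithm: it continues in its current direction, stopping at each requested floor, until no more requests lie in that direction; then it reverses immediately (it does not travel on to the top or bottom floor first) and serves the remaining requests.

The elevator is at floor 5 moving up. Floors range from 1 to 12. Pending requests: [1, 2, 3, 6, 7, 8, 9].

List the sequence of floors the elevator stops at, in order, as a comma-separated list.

Answer: 6, 7, 8, 9, 3, 2, 1

Derivation:
Current: 5, moving UP
Serve above first (ascending): [6, 7, 8, 9]
Then reverse, serve below (descending): [3, 2, 1]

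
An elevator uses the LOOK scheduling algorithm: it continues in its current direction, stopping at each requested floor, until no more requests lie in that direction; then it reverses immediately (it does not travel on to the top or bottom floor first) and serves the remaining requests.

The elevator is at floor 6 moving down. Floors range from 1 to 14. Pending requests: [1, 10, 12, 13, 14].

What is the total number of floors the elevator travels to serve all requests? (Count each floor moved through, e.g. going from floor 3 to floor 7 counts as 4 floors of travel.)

Answer: 18

Derivation:
Start at floor 6 moving down, LOOK stop order: [1, 10, 12, 13, 14]
  6 → 1: |1-6| = 5, total = 5
  1 → 10: |10-1| = 9, total = 14
  10 → 12: |12-10| = 2, total = 16
  12 → 13: |13-12| = 1, total = 17
  13 → 14: |14-13| = 1, total = 18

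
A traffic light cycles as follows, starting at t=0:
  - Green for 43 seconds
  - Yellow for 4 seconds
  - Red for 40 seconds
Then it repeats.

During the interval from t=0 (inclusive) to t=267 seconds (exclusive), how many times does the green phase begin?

Cycle = 43+4+40 = 87s
green phase starts at t = k*87 + 0 for k=0,1,2,...
Need k*87+0 < 267 → k < 3.069
k ∈ {0, ..., 3} → 4 starts

Answer: 4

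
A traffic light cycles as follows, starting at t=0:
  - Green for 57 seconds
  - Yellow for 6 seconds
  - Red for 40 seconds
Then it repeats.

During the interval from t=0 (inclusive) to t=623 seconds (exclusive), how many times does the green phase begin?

Cycle = 57+6+40 = 103s
green phase starts at t = k*103 + 0 for k=0,1,2,...
Need k*103+0 < 623 → k < 6.049
k ∈ {0, ..., 6} → 7 starts

Answer: 7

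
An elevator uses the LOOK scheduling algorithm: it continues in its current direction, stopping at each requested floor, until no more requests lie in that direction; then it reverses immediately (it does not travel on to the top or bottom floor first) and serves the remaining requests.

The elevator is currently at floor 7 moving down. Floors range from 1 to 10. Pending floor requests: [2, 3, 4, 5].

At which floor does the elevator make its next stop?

Answer: 5

Derivation:
Current floor: 7, direction: down
Requests above: []
Requests below: [2, 3, 4, 5]
Moving down and requests lie below → nearest below is max([2, 3, 4, 5]) = 5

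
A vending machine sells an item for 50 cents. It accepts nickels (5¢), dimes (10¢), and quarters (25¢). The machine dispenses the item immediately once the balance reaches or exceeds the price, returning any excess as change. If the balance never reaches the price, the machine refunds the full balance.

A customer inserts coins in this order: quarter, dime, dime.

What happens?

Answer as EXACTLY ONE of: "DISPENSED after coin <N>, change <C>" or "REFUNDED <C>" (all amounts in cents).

Price: 50¢
Coin 1 (quarter, 25¢): balance = 25¢
Coin 2 (dime, 10¢): balance = 35¢
Coin 3 (dime, 10¢): balance = 45¢
All coins inserted, balance 45¢ < price 50¢ → REFUND 45¢

Answer: REFUNDED 45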